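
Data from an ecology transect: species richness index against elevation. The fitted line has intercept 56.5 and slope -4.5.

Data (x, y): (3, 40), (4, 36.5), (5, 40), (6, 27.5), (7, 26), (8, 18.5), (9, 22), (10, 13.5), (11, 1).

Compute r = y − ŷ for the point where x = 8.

r = -2

ŷ = 56.5 − 4.5·8 = 20.5
r = 18.5 − 20.5 = -2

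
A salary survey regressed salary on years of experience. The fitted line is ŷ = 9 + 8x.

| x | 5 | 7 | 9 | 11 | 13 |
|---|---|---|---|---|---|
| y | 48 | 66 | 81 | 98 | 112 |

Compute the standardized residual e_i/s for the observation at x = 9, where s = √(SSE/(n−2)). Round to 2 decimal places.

x=5: ŷ = 9 + 8·5 = 49; e = 48 − 49 = -1
x=7: ŷ = 9 + 8·7 = 65; e = 66 − 65 = 1
x=9: ŷ = 9 + 8·9 = 81; e = 81 − 81 = 0
x=11: ŷ = 9 + 8·11 = 97; e = 98 − 97 = 1
x=13: ŷ = 9 + 8·13 = 113; e = 112 − 113 = -1
SSE = 1 + 1 + 0 + 1 + 1 = 4
s = √(4/3) = 1.1547
e/s = 0 / 1.1547 = 0.00

0.00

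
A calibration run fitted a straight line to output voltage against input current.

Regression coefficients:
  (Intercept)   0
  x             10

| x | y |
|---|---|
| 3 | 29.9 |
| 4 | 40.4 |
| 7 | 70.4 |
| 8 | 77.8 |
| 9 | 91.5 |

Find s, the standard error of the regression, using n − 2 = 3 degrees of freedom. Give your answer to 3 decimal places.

x=3: ŷ = 10·3 = 30; r = 29.9 − 30 = -0.1
x=4: ŷ = 10·4 = 40; r = 40.4 − 40 = 0.4
x=7: ŷ = 10·7 = 70; r = 70.4 − 70 = 0.4
x=8: ŷ = 10·8 = 80; r = 77.8 − 80 = -2.2
x=9: ŷ = 10·9 = 90; r = 91.5 − 90 = 1.5
SSE = 0.01 + 0.16 + 0.16 + 4.84 + 2.25 = 7.42
s = √(7.42/3) = √2.47333 ≈ 1.573

s = 1.573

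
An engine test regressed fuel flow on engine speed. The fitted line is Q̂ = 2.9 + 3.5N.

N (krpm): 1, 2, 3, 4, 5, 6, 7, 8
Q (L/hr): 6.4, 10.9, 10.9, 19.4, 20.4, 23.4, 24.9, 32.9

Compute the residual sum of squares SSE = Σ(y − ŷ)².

N=1: Q̂ = 2.9 + 3.5·1 = 6.4; r = 6.4 − 6.4 = 0
N=2: Q̂ = 2.9 + 3.5·2 = 9.9; r = 10.9 − 9.9 = 1
N=3: Q̂ = 2.9 + 3.5·3 = 13.4; r = 10.9 − 13.4 = -2.5
N=4: Q̂ = 2.9 + 3.5·4 = 16.9; r = 19.4 − 16.9 = 2.5
N=5: Q̂ = 2.9 + 3.5·5 = 20.4; r = 20.4 − 20.4 = 0
N=6: Q̂ = 2.9 + 3.5·6 = 23.9; r = 23.4 − 23.9 = -0.5
N=7: Q̂ = 2.9 + 3.5·7 = 27.4; r = 24.9 − 27.4 = -2.5
N=8: Q̂ = 2.9 + 3.5·8 = 30.9; r = 32.9 − 30.9 = 2
SSE = 0 + 1 + 6.25 + 6.25 + 0 + 0.25 + 6.25 + 4 = 24

SSE = 24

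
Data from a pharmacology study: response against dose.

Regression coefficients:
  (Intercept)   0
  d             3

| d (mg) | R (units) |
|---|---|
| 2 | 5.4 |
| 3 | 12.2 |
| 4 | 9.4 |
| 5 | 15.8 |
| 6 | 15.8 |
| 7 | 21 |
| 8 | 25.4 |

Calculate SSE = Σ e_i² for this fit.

d=2: R̂ = 3·2 = 6; e = 5.4 − 6 = -0.6
d=3: R̂ = 3·3 = 9; e = 12.2 − 9 = 3.2
d=4: R̂ = 3·4 = 12; e = 9.4 − 12 = -2.6
d=5: R̂ = 3·5 = 15; e = 15.8 − 15 = 0.8
d=6: R̂ = 3·6 = 18; e = 15.8 − 18 = -2.2
d=7: R̂ = 3·7 = 21; e = 21 − 21 = 0
d=8: R̂ = 3·8 = 24; e = 25.4 − 24 = 1.4
SSE = 0.36 + 10.24 + 6.76 + 0.64 + 4.84 + 0 + 1.96 = 24.8

SSE = 24.8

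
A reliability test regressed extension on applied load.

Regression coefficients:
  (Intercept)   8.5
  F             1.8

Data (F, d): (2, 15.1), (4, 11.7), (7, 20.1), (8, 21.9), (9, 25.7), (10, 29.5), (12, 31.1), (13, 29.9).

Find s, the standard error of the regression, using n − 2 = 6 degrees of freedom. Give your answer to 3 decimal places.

s = 2.646

F=2: ŷ = 8.5 + 1.8·2 = 12.1; r = 15.1 − 12.1 = 3
F=4: ŷ = 8.5 + 1.8·4 = 15.7; r = 11.7 − 15.7 = -4
F=7: ŷ = 8.5 + 1.8·7 = 21.1; r = 20.1 − 21.1 = -1
F=8: ŷ = 8.5 + 1.8·8 = 22.9; r = 21.9 − 22.9 = -1
F=9: ŷ = 8.5 + 1.8·9 = 24.7; r = 25.7 − 24.7 = 1
F=10: ŷ = 8.5 + 1.8·10 = 26.5; r = 29.5 − 26.5 = 3
F=12: ŷ = 8.5 + 1.8·12 = 30.1; r = 31.1 − 30.1 = 1
F=13: ŷ = 8.5 + 1.8·13 = 31.9; r = 29.9 − 31.9 = -2
SSE = 9 + 16 + 1 + 1 + 1 + 9 + 1 + 4 = 42
s = √(42/6) = √7 ≈ 2.646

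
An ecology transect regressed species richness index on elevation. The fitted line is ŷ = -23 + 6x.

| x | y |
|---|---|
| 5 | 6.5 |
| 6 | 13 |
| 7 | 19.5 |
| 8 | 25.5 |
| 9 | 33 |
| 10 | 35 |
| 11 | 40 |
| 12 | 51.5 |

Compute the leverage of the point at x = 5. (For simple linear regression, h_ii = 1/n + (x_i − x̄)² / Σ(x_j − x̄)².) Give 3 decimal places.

h = 0.417

x̄ = (5 + 6 + 7 + 8 + 9 + 10 + 11 + 12)/8 = 8.5
Σ(x − x̄)² = 12.25 + 6.25 + 2.25 + 0.25 + 0.25 + 2.25 + 6.25 + 12.25 = 42
h = 1/8 + (-3.5)²/42 = 0.125 + 0.291667 = 0.417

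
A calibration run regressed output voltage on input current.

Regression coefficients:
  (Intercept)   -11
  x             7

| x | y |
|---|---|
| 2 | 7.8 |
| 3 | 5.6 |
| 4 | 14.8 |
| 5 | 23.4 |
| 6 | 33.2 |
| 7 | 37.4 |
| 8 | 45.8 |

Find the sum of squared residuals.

SSE = 53.44

x=2: ŷ = -11 + 7·2 = 3; r = 7.8 − 3 = 4.8
x=3: ŷ = -11 + 7·3 = 10; r = 5.6 − 10 = -4.4
x=4: ŷ = -11 + 7·4 = 17; r = 14.8 − 17 = -2.2
x=5: ŷ = -11 + 7·5 = 24; r = 23.4 − 24 = -0.6
x=6: ŷ = -11 + 7·6 = 31; r = 33.2 − 31 = 2.2
x=7: ŷ = -11 + 7·7 = 38; r = 37.4 − 38 = -0.6
x=8: ŷ = -11 + 7·8 = 45; r = 45.8 − 45 = 0.8
SSE = 23.04 + 19.36 + 4.84 + 0.36 + 4.84 + 0.36 + 0.64 = 53.44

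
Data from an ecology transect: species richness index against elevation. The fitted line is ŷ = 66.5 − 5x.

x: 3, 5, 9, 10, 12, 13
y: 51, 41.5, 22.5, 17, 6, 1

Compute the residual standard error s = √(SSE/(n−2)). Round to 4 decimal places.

x=3: ŷ = 66.5 − 5·3 = 51.5; r = 51 − 51.5 = -0.5
x=5: ŷ = 66.5 − 5·5 = 41.5; r = 41.5 − 41.5 = 0
x=9: ŷ = 66.5 − 5·9 = 21.5; r = 22.5 − 21.5 = 1
x=10: ŷ = 66.5 − 5·10 = 16.5; r = 17 − 16.5 = 0.5
x=12: ŷ = 66.5 − 5·12 = 6.5; r = 6 − 6.5 = -0.5
x=13: ŷ = 66.5 − 5·13 = 1.5; r = 1 − 1.5 = -0.5
SSE = 0.25 + 0 + 1 + 0.25 + 0.25 + 0.25 = 2
s = √(2/4) = √0.5 ≈ 0.7071

s = 0.7071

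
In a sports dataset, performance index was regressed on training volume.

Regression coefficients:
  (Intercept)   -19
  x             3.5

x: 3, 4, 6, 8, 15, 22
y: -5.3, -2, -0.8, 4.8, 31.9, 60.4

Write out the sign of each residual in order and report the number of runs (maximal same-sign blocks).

3 runs

x=3: ŷ = -19 + 3.5·3 = -8.5; e = -5.3 − (-8.5) = 3.2
x=4: ŷ = -19 + 3.5·4 = -5; e = -2 − (-5) = 3
x=6: ŷ = -19 + 3.5·6 = 2; e = -0.8 − 2 = -2.8
x=8: ŷ = -19 + 3.5·8 = 9; e = 4.8 − 9 = -4.2
x=15: ŷ = -19 + 3.5·15 = 33.5; e = 31.9 − 33.5 = -1.6
x=22: ŷ = -19 + 3.5·22 = 58; e = 60.4 − 58 = 2.4
Signs: + + − − − +
Runs: +×2, −×3, +×1 → 3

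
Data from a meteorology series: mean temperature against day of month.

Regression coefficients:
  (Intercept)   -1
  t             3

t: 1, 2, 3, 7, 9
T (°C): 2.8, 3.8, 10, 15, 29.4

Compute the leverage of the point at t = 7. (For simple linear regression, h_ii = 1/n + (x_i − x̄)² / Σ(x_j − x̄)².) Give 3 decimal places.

h = 0.343

t̄ = (1 + 2 + 3 + 7 + 9)/5 = 4.4
Σ(t − t̄)² = 11.56 + 5.76 + 1.96 + 6.76 + 21.16 = 47.2
h = 1/5 + (2.6)²/47.2 = 0.2 + 0.14322 = 0.343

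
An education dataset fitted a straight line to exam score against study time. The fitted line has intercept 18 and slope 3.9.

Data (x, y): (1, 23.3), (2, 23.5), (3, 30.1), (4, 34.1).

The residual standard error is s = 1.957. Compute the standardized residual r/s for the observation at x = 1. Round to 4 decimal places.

ŷ = 18 + 3.9·1 = 21.9
r = 23.3 − 21.9 = 1.4
r/s = 1.4 / 1.957 = 0.7154

0.7154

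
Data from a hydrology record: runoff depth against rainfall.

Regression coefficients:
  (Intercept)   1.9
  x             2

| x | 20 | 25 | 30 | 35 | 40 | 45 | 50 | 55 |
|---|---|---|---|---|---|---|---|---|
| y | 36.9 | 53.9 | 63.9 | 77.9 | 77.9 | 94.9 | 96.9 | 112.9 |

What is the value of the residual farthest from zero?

x=20: ŷ = 1.9 + 2·20 = 41.9; e = 36.9 − 41.9 = -5
x=25: ŷ = 1.9 + 2·25 = 51.9; e = 53.9 − 51.9 = 2
x=30: ŷ = 1.9 + 2·30 = 61.9; e = 63.9 − 61.9 = 2
x=35: ŷ = 1.9 + 2·35 = 71.9; e = 77.9 − 71.9 = 6
x=40: ŷ = 1.9 + 2·40 = 81.9; e = 77.9 − 81.9 = -4
x=45: ŷ = 1.9 + 2·45 = 91.9; e = 94.9 − 91.9 = 3
x=50: ŷ = 1.9 + 2·50 = 101.9; e = 96.9 − 101.9 = -5
x=55: ŷ = 1.9 + 2·55 = 111.9; e = 112.9 − 111.9 = 1
Largest |e| is 6 at x = 35, residual 6.

e = 6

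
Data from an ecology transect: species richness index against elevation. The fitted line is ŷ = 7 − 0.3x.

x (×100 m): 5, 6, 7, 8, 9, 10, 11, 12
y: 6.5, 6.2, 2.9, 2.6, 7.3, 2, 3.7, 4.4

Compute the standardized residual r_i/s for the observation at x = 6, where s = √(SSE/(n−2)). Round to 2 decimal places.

x=5: ŷ = 7 − 0.3·5 = 5.5; r = 6.5 − 5.5 = 1
x=6: ŷ = 7 − 0.3·6 = 5.2; r = 6.2 − 5.2 = 1
x=7: ŷ = 7 − 0.3·7 = 4.9; r = 2.9 − 4.9 = -2
x=8: ŷ = 7 − 0.3·8 = 4.6; r = 2.6 − 4.6 = -2
x=9: ŷ = 7 − 0.3·9 = 4.3; r = 7.3 − 4.3 = 3
x=10: ŷ = 7 − 0.3·10 = 4; r = 2 − 4 = -2
x=11: ŷ = 7 − 0.3·11 = 3.7; r = 3.7 − 3.7 = 0
x=12: ŷ = 7 − 0.3·12 = 3.4; r = 4.4 − 3.4 = 1
SSE = 1 + 1 + 4 + 4 + 9 + 4 + 0 + 1 = 24
s = √(24/6) = 2
r/s = 1 / 2 = 0.50

0.50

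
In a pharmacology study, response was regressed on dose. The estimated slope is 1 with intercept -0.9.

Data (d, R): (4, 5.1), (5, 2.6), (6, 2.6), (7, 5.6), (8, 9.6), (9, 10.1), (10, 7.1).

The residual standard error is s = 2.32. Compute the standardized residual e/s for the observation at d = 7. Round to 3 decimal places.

-0.216

ŷ = -0.9 + 7 = 6.1
e = 5.6 − 6.1 = -0.5
e/s = -0.5 / 2.32 = -0.216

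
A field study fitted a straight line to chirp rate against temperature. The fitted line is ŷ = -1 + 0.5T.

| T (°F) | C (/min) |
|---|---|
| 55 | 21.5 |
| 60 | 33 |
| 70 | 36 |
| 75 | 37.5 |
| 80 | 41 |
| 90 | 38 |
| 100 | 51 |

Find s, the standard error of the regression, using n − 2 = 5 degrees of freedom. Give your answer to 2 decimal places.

T=55: ŷ = -1 + 0.5·55 = 26.5; e = 21.5 − 26.5 = -5
T=60: ŷ = -1 + 0.5·60 = 29; e = 33 − 29 = 4
T=70: ŷ = -1 + 0.5·70 = 34; e = 36 − 34 = 2
T=75: ŷ = -1 + 0.5·75 = 36.5; e = 37.5 − 36.5 = 1
T=80: ŷ = -1 + 0.5·80 = 39; e = 41 − 39 = 2
T=90: ŷ = -1 + 0.5·90 = 44; e = 38 − 44 = -6
T=100: ŷ = -1 + 0.5·100 = 49; e = 51 − 49 = 2
SSE = 25 + 16 + 4 + 1 + 4 + 36 + 4 = 90
s = √(90/5) = √18 ≈ 4.24

s = 4.24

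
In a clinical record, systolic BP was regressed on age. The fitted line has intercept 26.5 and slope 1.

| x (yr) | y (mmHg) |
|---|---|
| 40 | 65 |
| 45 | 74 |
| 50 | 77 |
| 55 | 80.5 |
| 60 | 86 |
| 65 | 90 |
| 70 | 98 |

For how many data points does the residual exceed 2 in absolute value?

x=40: ŷ = 26.5 + 40 = 66.5; e = 65 − 66.5 = -1.5
x=45: ŷ = 26.5 + 45 = 71.5; e = 74 − 71.5 = 2.5
x=50: ŷ = 26.5 + 50 = 76.5; e = 77 − 76.5 = 0.5
x=55: ŷ = 26.5 + 55 = 81.5; e = 80.5 − 81.5 = -1
x=60: ŷ = 26.5 + 60 = 86.5; e = 86 − 86.5 = -0.5
x=65: ŷ = 26.5 + 65 = 91.5; e = 90 − 91.5 = -1.5
x=70: ŷ = 26.5 + 70 = 96.5; e = 98 − 96.5 = 1.5
|e| > 2: x=45 (|e|=2.5) → 1

1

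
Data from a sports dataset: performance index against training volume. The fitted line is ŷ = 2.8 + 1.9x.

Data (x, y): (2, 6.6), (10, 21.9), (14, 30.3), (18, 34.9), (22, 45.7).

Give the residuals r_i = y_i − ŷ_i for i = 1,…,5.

x=2: ŷ = 2.8 + 1.9·2 = 6.6; r = 6.6 − 6.6 = 0
x=10: ŷ = 2.8 + 1.9·10 = 21.8; r = 21.9 − 21.8 = 0.1
x=14: ŷ = 2.8 + 1.9·14 = 29.4; r = 30.3 − 29.4 = 0.9
x=18: ŷ = 2.8 + 1.9·18 = 37; r = 34.9 − 37 = -2.1
x=22: ŷ = 2.8 + 1.9·22 = 44.6; r = 45.7 − 44.6 = 1.1

0, 0.1, 0.9, -2.1, 1.1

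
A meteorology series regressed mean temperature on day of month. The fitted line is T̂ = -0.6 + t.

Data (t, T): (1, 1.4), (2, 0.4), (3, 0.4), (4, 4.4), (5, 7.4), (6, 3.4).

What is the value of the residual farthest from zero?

t=1: T̂ = -0.6 + 1 = 0.4; r = 1.4 − 0.4 = 1
t=2: T̂ = -0.6 + 2 = 1.4; r = 0.4 − 1.4 = -1
t=3: T̂ = -0.6 + 3 = 2.4; r = 0.4 − 2.4 = -2
t=4: T̂ = -0.6 + 4 = 3.4; r = 4.4 − 3.4 = 1
t=5: T̂ = -0.6 + 5 = 4.4; r = 7.4 − 4.4 = 3
t=6: T̂ = -0.6 + 6 = 5.4; r = 3.4 − 5.4 = -2
Largest |r| is 3 at t = 5, residual 3.

r = 3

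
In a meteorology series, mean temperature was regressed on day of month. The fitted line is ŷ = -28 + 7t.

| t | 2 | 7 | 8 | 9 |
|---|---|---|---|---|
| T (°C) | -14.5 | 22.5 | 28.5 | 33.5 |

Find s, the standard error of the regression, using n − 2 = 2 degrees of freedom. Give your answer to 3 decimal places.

s = 1.581

t=2: ŷ = -28 + 7·2 = -14; r = -14.5 − (-14) = -0.5
t=7: ŷ = -28 + 7·7 = 21; r = 22.5 − 21 = 1.5
t=8: ŷ = -28 + 7·8 = 28; r = 28.5 − 28 = 0.5
t=9: ŷ = -28 + 7·9 = 35; r = 33.5 − 35 = -1.5
SSE = 0.25 + 2.25 + 0.25 + 2.25 = 5
s = √(5/2) = √2.5 ≈ 1.581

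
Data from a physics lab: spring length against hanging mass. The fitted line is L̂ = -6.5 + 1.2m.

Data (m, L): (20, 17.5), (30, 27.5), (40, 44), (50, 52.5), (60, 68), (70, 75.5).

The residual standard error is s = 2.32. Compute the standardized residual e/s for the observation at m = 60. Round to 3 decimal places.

1.078

L̂ = -6.5 + 1.2·60 = 65.5
e = 68 − 65.5 = 2.5
e/s = 2.5 / 2.32 = 1.078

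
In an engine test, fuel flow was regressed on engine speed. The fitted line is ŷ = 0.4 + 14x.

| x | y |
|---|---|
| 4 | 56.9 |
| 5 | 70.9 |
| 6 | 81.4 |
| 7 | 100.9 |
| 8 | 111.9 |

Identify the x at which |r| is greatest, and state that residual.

x = 6, r = -3

x=4: ŷ = 0.4 + 14·4 = 56.4; r = 56.9 − 56.4 = 0.5
x=5: ŷ = 0.4 + 14·5 = 70.4; r = 70.9 − 70.4 = 0.5
x=6: ŷ = 0.4 + 14·6 = 84.4; r = 81.4 − 84.4 = -3
x=7: ŷ = 0.4 + 14·7 = 98.4; r = 100.9 − 98.4 = 2.5
x=8: ŷ = 0.4 + 14·8 = 112.4; r = 111.9 − 112.4 = -0.5
Largest |r| is 3 at x = 6, residual -3.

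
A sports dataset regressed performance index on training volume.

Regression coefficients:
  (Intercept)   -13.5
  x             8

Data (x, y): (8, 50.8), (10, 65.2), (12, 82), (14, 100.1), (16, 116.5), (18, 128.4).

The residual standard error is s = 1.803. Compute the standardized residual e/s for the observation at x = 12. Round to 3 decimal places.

-0.277

ŷ = -13.5 + 8·12 = 82.5
e = 82 − 82.5 = -0.5
e/s = -0.5 / 1.803 = -0.277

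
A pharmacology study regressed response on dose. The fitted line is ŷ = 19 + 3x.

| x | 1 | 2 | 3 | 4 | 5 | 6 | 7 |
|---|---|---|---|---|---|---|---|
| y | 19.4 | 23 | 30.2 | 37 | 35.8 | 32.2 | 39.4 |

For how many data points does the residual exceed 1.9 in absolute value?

5

x=1: ŷ = 19 + 3·1 = 22; r = 19.4 − 22 = -2.6
x=2: ŷ = 19 + 3·2 = 25; r = 23 − 25 = -2
x=3: ŷ = 19 + 3·3 = 28; r = 30.2 − 28 = 2.2
x=4: ŷ = 19 + 3·4 = 31; r = 37 − 31 = 6
x=5: ŷ = 19 + 3·5 = 34; r = 35.8 − 34 = 1.8
x=6: ŷ = 19 + 3·6 = 37; r = 32.2 − 37 = -4.8
x=7: ŷ = 19 + 3·7 = 40; r = 39.4 − 40 = -0.6
|r| > 1.9: x=1 (|r|=2.6), x=2 (|r|=2), x=3 (|r|=2.2), x=4 (|r|=6), x=6 (|r|=4.8) → 5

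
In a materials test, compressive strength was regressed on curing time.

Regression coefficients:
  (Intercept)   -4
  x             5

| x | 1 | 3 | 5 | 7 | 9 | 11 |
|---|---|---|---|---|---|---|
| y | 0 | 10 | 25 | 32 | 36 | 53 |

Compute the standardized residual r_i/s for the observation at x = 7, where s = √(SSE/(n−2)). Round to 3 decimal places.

x=1: ŷ = -4 + 5·1 = 1; r = 0 − 1 = -1
x=3: ŷ = -4 + 5·3 = 11; r = 10 − 11 = -1
x=5: ŷ = -4 + 5·5 = 21; r = 25 − 21 = 4
x=7: ŷ = -4 + 5·7 = 31; r = 32 − 31 = 1
x=9: ŷ = -4 + 5·9 = 41; r = 36 − 41 = -5
x=11: ŷ = -4 + 5·11 = 51; r = 53 − 51 = 2
SSE = 1 + 1 + 16 + 1 + 25 + 4 = 48
s = √(48/4) = 3.4641
r/s = 1 / 3.4641 = 0.289

0.289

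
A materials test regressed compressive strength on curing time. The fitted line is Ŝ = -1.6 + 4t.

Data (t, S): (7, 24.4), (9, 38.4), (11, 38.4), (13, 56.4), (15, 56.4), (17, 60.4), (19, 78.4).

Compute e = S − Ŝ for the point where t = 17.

e = -6

Ŝ = -1.6 + 4·17 = 66.4
e = 60.4 − 66.4 = -6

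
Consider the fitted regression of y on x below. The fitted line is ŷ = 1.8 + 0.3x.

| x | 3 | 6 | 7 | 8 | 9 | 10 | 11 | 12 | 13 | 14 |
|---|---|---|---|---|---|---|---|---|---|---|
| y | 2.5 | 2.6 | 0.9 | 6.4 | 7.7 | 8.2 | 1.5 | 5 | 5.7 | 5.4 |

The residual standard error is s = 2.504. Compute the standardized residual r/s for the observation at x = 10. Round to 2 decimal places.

1.36

ŷ = 1.8 + 0.3·10 = 4.8
r = 8.2 − 4.8 = 3.4
r/s = 3.4 / 2.504 = 1.36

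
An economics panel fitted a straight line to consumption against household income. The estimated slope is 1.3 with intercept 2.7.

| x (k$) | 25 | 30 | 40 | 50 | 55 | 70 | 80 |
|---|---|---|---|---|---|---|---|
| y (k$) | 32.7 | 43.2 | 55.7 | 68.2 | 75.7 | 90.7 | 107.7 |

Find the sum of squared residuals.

SSE = 22

x=25: ŷ = 2.7 + 1.3·25 = 35.2; r = 32.7 − 35.2 = -2.5
x=30: ŷ = 2.7 + 1.3·30 = 41.7; r = 43.2 − 41.7 = 1.5
x=40: ŷ = 2.7 + 1.3·40 = 54.7; r = 55.7 − 54.7 = 1
x=50: ŷ = 2.7 + 1.3·50 = 67.7; r = 68.2 − 67.7 = 0.5
x=55: ŷ = 2.7 + 1.3·55 = 74.2; r = 75.7 − 74.2 = 1.5
x=70: ŷ = 2.7 + 1.3·70 = 93.7; r = 90.7 − 93.7 = -3
x=80: ŷ = 2.7 + 1.3·80 = 106.7; r = 107.7 − 106.7 = 1
SSE = 6.25 + 2.25 + 1 + 0.25 + 2.25 + 9 + 1 = 22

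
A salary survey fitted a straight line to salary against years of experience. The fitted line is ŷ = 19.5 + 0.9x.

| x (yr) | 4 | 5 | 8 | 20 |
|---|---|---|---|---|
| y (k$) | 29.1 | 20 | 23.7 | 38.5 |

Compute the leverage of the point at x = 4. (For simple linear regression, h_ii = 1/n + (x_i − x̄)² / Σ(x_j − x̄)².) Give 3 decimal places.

h = 0.419

x̄ = (4 + 5 + 8 + 20)/4 = 9.25
Σ(x − x̄)² = 27.5625 + 18.0625 + 1.5625 + 115.562 = 162.75
h = 1/4 + (-5.25)²/162.75 = 0.25 + 0.169355 = 0.419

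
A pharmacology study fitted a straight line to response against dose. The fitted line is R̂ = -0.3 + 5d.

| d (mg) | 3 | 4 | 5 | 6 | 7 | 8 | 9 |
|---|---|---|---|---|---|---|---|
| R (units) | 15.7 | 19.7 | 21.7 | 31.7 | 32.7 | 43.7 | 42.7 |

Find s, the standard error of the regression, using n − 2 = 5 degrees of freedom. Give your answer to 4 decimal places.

d=3: R̂ = -0.3 + 5·3 = 14.7; e = 15.7 − 14.7 = 1
d=4: R̂ = -0.3 + 5·4 = 19.7; e = 19.7 − 19.7 = 0
d=5: R̂ = -0.3 + 5·5 = 24.7; e = 21.7 − 24.7 = -3
d=6: R̂ = -0.3 + 5·6 = 29.7; e = 31.7 − 29.7 = 2
d=7: R̂ = -0.3 + 5·7 = 34.7; e = 32.7 − 34.7 = -2
d=8: R̂ = -0.3 + 5·8 = 39.7; e = 43.7 − 39.7 = 4
d=9: R̂ = -0.3 + 5·9 = 44.7; e = 42.7 − 44.7 = -2
SSE = 1 + 0 + 9 + 4 + 4 + 16 + 4 = 38
s = √(38/5) = √7.6 ≈ 2.7568

s = 2.7568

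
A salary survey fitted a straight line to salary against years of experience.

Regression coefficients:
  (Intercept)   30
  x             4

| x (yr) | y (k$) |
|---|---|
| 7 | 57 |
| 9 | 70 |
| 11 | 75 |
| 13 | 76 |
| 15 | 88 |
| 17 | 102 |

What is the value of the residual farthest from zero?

x=7: ŷ = 30 + 4·7 = 58; e = 57 − 58 = -1
x=9: ŷ = 30 + 4·9 = 66; e = 70 − 66 = 4
x=11: ŷ = 30 + 4·11 = 74; e = 75 − 74 = 1
x=13: ŷ = 30 + 4·13 = 82; e = 76 − 82 = -6
x=15: ŷ = 30 + 4·15 = 90; e = 88 − 90 = -2
x=17: ŷ = 30 + 4·17 = 98; e = 102 − 98 = 4
Largest |e| is 6 at x = 13, residual -6.

e = -6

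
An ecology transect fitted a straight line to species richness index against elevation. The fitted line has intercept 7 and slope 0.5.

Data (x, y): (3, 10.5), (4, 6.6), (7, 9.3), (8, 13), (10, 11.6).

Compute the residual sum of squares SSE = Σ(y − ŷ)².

x=3: ŷ = 7 + 0.5·3 = 8.5; r = 10.5 − 8.5 = 2
x=4: ŷ = 7 + 0.5·4 = 9; r = 6.6 − 9 = -2.4
x=7: ŷ = 7 + 0.5·7 = 10.5; r = 9.3 − 10.5 = -1.2
x=8: ŷ = 7 + 0.5·8 = 11; r = 13 − 11 = 2
x=10: ŷ = 7 + 0.5·10 = 12; r = 11.6 − 12 = -0.4
SSE = 4 + 5.76 + 1.44 + 4 + 0.16 = 15.36

SSE = 15.36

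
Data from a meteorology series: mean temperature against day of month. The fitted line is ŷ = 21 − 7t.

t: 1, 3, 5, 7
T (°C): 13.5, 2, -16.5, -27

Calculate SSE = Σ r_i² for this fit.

SSE = 11.5

t=1: ŷ = 21 − 7·1 = 14; r = 13.5 − 14 = -0.5
t=3: ŷ = 21 − 7·3 = 0; r = 2 − 0 = 2
t=5: ŷ = 21 − 7·5 = -14; r = -16.5 − (-14) = -2.5
t=7: ŷ = 21 − 7·7 = -28; r = -27 − (-28) = 1
SSE = 0.25 + 4 + 6.25 + 1 = 11.5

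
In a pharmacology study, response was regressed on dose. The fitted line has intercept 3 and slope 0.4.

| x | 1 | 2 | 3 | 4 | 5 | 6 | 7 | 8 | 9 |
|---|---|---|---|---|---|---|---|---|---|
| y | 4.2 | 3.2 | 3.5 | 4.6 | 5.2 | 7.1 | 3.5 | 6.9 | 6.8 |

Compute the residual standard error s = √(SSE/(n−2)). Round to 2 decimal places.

s = 1.21

x=1: ŷ = 3 + 0.4·1 = 3.4; r = 4.2 − 3.4 = 0.8
x=2: ŷ = 3 + 0.4·2 = 3.8; r = 3.2 − 3.8 = -0.6
x=3: ŷ = 3 + 0.4·3 = 4.2; r = 3.5 − 4.2 = -0.7
x=4: ŷ = 3 + 0.4·4 = 4.6; r = 4.6 − 4.6 = 0
x=5: ŷ = 3 + 0.4·5 = 5; r = 5.2 − 5 = 0.2
x=6: ŷ = 3 + 0.4·6 = 5.4; r = 7.1 − 5.4 = 1.7
x=7: ŷ = 3 + 0.4·7 = 5.8; r = 3.5 − 5.8 = -2.3
x=8: ŷ = 3 + 0.4·8 = 6.2; r = 6.9 − 6.2 = 0.7
x=9: ŷ = 3 + 0.4·9 = 6.6; r = 6.8 − 6.6 = 0.2
SSE = 0.64 + 0.36 + 0.49 + 0 + 0.04 + 2.89 + 5.29 + 0.49 + 0.04 = 10.24
s = √(10.24/7) = √1.46286 ≈ 1.21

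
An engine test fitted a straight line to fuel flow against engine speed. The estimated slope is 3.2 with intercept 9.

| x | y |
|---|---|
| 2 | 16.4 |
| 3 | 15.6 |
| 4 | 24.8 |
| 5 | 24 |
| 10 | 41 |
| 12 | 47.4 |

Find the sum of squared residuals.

SSE = 20

x=2: ŷ = 9 + 3.2·2 = 15.4; r = 16.4 − 15.4 = 1
x=3: ŷ = 9 + 3.2·3 = 18.6; r = 15.6 − 18.6 = -3
x=4: ŷ = 9 + 3.2·4 = 21.8; r = 24.8 − 21.8 = 3
x=5: ŷ = 9 + 3.2·5 = 25; r = 24 − 25 = -1
x=10: ŷ = 9 + 3.2·10 = 41; r = 41 − 41 = 0
x=12: ŷ = 9 + 3.2·12 = 47.4; r = 47.4 − 47.4 = 0
SSE = 1 + 9 + 9 + 1 + 0 + 0 = 20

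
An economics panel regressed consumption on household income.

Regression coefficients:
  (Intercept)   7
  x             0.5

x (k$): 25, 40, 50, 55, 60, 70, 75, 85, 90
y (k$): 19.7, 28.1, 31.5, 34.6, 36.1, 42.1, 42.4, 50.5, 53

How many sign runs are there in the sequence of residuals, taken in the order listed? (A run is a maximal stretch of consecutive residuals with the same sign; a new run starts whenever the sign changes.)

7 runs

x=25: ŷ = 7 + 0.5·25 = 19.5; r = 19.7 − 19.5 = 0.2
x=40: ŷ = 7 + 0.5·40 = 27; r = 28.1 − 27 = 1.1
x=50: ŷ = 7 + 0.5·50 = 32; r = 31.5 − 32 = -0.5
x=55: ŷ = 7 + 0.5·55 = 34.5; r = 34.6 − 34.5 = 0.1
x=60: ŷ = 7 + 0.5·60 = 37; r = 36.1 − 37 = -0.9
x=70: ŷ = 7 + 0.5·70 = 42; r = 42.1 − 42 = 0.1
x=75: ŷ = 7 + 0.5·75 = 44.5; r = 42.4 − 44.5 = -2.1
x=85: ŷ = 7 + 0.5·85 = 49.5; r = 50.5 − 49.5 = 1
x=90: ŷ = 7 + 0.5·90 = 52; r = 53 − 52 = 1
Signs: + + − + − + − + +
Runs: +×2, −×1, +×1, −×1, +×1, −×1, +×2 → 7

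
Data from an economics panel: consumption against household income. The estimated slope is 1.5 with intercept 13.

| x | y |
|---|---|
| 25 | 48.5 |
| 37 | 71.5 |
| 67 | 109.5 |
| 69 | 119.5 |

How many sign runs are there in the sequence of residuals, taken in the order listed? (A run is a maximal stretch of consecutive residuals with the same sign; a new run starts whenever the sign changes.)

x=25: ŷ = 13 + 1.5·25 = 50.5; r = 48.5 − 50.5 = -2
x=37: ŷ = 13 + 1.5·37 = 68.5; r = 71.5 − 68.5 = 3
x=67: ŷ = 13 + 1.5·67 = 113.5; r = 109.5 − 113.5 = -4
x=69: ŷ = 13 + 1.5·69 = 116.5; r = 119.5 − 116.5 = 3
Signs: − + − +
Runs: −×1, +×1, −×1, +×1 → 4

4 runs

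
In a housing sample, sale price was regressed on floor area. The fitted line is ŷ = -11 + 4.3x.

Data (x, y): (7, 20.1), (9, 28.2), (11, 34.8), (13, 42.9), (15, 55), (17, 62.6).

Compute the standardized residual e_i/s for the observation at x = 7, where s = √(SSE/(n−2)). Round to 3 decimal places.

x=7: ŷ = -11 + 4.3·7 = 19.1; e = 20.1 − 19.1 = 1
x=9: ŷ = -11 + 4.3·9 = 27.7; e = 28.2 − 27.7 = 0.5
x=11: ŷ = -11 + 4.3·11 = 36.3; e = 34.8 − 36.3 = -1.5
x=13: ŷ = -11 + 4.3·13 = 44.9; e = 42.9 − 44.9 = -2
x=15: ŷ = -11 + 4.3·15 = 53.5; e = 55 − 53.5 = 1.5
x=17: ŷ = -11 + 4.3·17 = 62.1; e = 62.6 − 62.1 = 0.5
SSE = 1 + 0.25 + 2.25 + 4 + 2.25 + 0.25 = 10
s = √(10/4) = 1.58114
e/s = 1 / 1.58114 = 0.632

0.632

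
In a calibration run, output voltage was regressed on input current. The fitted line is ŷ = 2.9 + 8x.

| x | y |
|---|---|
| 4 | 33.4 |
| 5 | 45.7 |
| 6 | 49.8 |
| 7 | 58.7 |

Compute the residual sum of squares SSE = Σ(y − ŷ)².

x=4: ŷ = 2.9 + 8·4 = 34.9; e = 33.4 − 34.9 = -1.5
x=5: ŷ = 2.9 + 8·5 = 42.9; e = 45.7 − 42.9 = 2.8
x=6: ŷ = 2.9 + 8·6 = 50.9; e = 49.8 − 50.9 = -1.1
x=7: ŷ = 2.9 + 8·7 = 58.9; e = 58.7 − 58.9 = -0.2
SSE = 2.25 + 7.84 + 1.21 + 0.04 = 11.34

SSE = 11.34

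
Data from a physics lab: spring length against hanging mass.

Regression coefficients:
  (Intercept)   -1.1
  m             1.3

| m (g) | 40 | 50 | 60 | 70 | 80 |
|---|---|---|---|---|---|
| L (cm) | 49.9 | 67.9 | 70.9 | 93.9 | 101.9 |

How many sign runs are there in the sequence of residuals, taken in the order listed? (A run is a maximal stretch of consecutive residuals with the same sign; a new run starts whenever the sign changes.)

m=40: ŷ = -1.1 + 1.3·40 = 50.9; e = 49.9 − 50.9 = -1
m=50: ŷ = -1.1 + 1.3·50 = 63.9; e = 67.9 − 63.9 = 4
m=60: ŷ = -1.1 + 1.3·60 = 76.9; e = 70.9 − 76.9 = -6
m=70: ŷ = -1.1 + 1.3·70 = 89.9; e = 93.9 − 89.9 = 4
m=80: ŷ = -1.1 + 1.3·80 = 102.9; e = 101.9 − 102.9 = -1
Signs: − + − + −
Runs: −×1, +×1, −×1, +×1, −×1 → 5

5 runs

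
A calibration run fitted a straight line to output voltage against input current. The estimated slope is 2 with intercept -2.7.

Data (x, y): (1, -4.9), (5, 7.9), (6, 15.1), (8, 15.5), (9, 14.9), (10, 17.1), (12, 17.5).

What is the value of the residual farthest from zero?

e = 5.8

x=1: ŷ = -2.7 + 2·1 = -0.7; e = -4.9 − (-0.7) = -4.2
x=5: ŷ = -2.7 + 2·5 = 7.3; e = 7.9 − 7.3 = 0.6
x=6: ŷ = -2.7 + 2·6 = 9.3; e = 15.1 − 9.3 = 5.8
x=8: ŷ = -2.7 + 2·8 = 13.3; e = 15.5 − 13.3 = 2.2
x=9: ŷ = -2.7 + 2·9 = 15.3; e = 14.9 − 15.3 = -0.4
x=10: ŷ = -2.7 + 2·10 = 17.3; e = 17.1 − 17.3 = -0.2
x=12: ŷ = -2.7 + 2·12 = 21.3; e = 17.5 − 21.3 = -3.8
Largest |e| is 5.8 at x = 6, residual 5.8.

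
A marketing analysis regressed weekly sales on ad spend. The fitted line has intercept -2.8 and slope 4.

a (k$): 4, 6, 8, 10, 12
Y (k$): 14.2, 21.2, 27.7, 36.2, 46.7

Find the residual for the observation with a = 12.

r = 1.5

Ŷ = -2.8 + 4·12 = 45.2
r = 46.7 − 45.2 = 1.5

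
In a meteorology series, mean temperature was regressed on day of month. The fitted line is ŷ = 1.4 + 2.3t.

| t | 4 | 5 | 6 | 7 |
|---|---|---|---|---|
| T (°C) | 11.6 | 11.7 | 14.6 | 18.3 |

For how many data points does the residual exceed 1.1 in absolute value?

t=4: ŷ = 1.4 + 2.3·4 = 10.6; r = 11.6 − 10.6 = 1
t=5: ŷ = 1.4 + 2.3·5 = 12.9; r = 11.7 − 12.9 = -1.2
t=6: ŷ = 1.4 + 2.3·6 = 15.2; r = 14.6 − 15.2 = -0.6
t=7: ŷ = 1.4 + 2.3·7 = 17.5; r = 18.3 − 17.5 = 0.8
|r| > 1.1: t=5 (|r|=1.2) → 1

1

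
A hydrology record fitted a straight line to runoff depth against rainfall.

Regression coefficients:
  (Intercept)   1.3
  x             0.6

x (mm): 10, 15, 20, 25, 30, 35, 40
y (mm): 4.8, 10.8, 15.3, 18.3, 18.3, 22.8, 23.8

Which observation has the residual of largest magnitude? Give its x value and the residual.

x=10: ŷ = 1.3 + 0.6·10 = 7.3; r = 4.8 − 7.3 = -2.5
x=15: ŷ = 1.3 + 0.6·15 = 10.3; r = 10.8 − 10.3 = 0.5
x=20: ŷ = 1.3 + 0.6·20 = 13.3; r = 15.3 − 13.3 = 2
x=25: ŷ = 1.3 + 0.6·25 = 16.3; r = 18.3 − 16.3 = 2
x=30: ŷ = 1.3 + 0.6·30 = 19.3; r = 18.3 − 19.3 = -1
x=35: ŷ = 1.3 + 0.6·35 = 22.3; r = 22.8 − 22.3 = 0.5
x=40: ŷ = 1.3 + 0.6·40 = 25.3; r = 23.8 − 25.3 = -1.5
Largest |r| is 2.5 at x = 10, residual -2.5.

x = 10, r = -2.5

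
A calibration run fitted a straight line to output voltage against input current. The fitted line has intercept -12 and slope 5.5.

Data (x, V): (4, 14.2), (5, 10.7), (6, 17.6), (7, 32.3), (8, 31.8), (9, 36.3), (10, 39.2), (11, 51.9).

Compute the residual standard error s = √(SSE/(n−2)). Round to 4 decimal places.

s = 4.3466

x=4: V̂ = -12 + 5.5·4 = 10; e = 14.2 − 10 = 4.2
x=5: V̂ = -12 + 5.5·5 = 15.5; e = 10.7 − 15.5 = -4.8
x=6: V̂ = -12 + 5.5·6 = 21; e = 17.6 − 21 = -3.4
x=7: V̂ = -12 + 5.5·7 = 26.5; e = 32.3 − 26.5 = 5.8
x=8: V̂ = -12 + 5.5·8 = 32; e = 31.8 − 32 = -0.2
x=9: V̂ = -12 + 5.5·9 = 37.5; e = 36.3 − 37.5 = -1.2
x=10: V̂ = -12 + 5.5·10 = 43; e = 39.2 − 43 = -3.8
x=11: V̂ = -12 + 5.5·11 = 48.5; e = 51.9 − 48.5 = 3.4
SSE = 17.64 + 23.04 + 11.56 + 33.64 + 0.04 + 1.44 + 14.44 + 11.56 = 113.36
s = √(113.36/6) = √18.8933 ≈ 4.3466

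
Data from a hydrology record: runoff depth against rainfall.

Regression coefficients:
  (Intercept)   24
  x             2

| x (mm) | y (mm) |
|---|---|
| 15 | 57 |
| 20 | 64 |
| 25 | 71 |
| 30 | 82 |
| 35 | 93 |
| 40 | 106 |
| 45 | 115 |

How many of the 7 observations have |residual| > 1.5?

x=15: ŷ = 24 + 2·15 = 54; r = 57 − 54 = 3
x=20: ŷ = 24 + 2·20 = 64; r = 64 − 64 = 0
x=25: ŷ = 24 + 2·25 = 74; r = 71 − 74 = -3
x=30: ŷ = 24 + 2·30 = 84; r = 82 − 84 = -2
x=35: ŷ = 24 + 2·35 = 94; r = 93 − 94 = -1
x=40: ŷ = 24 + 2·40 = 104; r = 106 − 104 = 2
x=45: ŷ = 24 + 2·45 = 114; r = 115 − 114 = 1
|r| > 1.5: x=15 (|r|=3), x=25 (|r|=3), x=30 (|r|=2), x=40 (|r|=2) → 4

4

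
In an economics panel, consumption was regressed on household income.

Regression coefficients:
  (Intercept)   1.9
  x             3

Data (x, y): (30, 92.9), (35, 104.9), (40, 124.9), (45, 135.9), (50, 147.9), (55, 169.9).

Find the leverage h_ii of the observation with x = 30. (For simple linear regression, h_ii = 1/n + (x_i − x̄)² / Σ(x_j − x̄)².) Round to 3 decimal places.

h = 0.524

x̄ = (30 + 35 + 40 + 45 + 50 + 55)/6 = 42.5
Σ(x − x̄)² = 156.25 + 56.25 + 6.25 + 6.25 + 56.25 + 156.25 = 437.5
h = 1/6 + (-12.5)²/437.5 = 0.166667 + 0.357143 = 0.524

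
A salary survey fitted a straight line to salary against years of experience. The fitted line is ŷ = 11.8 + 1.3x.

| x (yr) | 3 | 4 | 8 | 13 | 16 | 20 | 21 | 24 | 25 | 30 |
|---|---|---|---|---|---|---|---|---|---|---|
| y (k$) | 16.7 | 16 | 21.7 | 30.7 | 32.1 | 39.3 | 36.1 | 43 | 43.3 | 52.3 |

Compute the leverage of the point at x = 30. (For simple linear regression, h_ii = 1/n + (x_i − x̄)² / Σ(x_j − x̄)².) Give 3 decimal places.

h = 0.341

x̄ = (3 + 4 + 8 + 13 + 16 + 20 + 21 + 24 + 25 + 30)/10 = 16.4
Σ(x − x̄)² = 179.56 + 153.76 + 70.56 + 11.56 + 0.16 + 12.96 + 21.16 + 57.76 + 73.96 + 184.96 = 766.4
h = 1/10 + (13.6)²/766.4 = 0.1 + 0.241336 = 0.341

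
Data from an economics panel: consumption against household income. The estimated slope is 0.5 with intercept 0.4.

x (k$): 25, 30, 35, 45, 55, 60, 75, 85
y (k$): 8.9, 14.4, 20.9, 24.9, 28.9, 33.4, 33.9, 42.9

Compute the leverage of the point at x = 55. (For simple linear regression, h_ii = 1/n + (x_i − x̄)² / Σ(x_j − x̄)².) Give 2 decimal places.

x̄ = (25 + 30 + 35 + 45 + 55 + 60 + 75 + 85)/8 = 51.25
Σ(x − x̄)² = 689.062 + 451.562 + 264.062 + 39.0625 + 14.0625 + 76.5625 + 564.062 + 1139.06 = 3237.5
h = 1/8 + (3.75)²/3237.5 = 0.125 + 0.00434363 = 0.13

h = 0.13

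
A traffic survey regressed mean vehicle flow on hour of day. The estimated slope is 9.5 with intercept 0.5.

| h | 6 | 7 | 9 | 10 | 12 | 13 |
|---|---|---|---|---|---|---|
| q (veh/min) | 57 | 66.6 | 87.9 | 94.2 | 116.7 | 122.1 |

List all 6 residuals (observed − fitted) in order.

h=6: ŷ = 0.5 + 9.5·6 = 57.5; r = 57 − 57.5 = -0.5
h=7: ŷ = 0.5 + 9.5·7 = 67; r = 66.6 − 67 = -0.4
h=9: ŷ = 0.5 + 9.5·9 = 86; r = 87.9 − 86 = 1.9
h=10: ŷ = 0.5 + 9.5·10 = 95.5; r = 94.2 − 95.5 = -1.3
h=12: ŷ = 0.5 + 9.5·12 = 114.5; r = 116.7 − 114.5 = 2.2
h=13: ŷ = 0.5 + 9.5·13 = 124; r = 122.1 − 124 = -1.9

-0.5, -0.4, 1.9, -1.3, 2.2, -1.9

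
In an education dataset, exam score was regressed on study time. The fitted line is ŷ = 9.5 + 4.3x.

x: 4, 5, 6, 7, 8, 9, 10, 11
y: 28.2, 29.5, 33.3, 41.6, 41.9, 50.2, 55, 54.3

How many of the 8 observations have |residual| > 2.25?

2

x=4: ŷ = 9.5 + 4.3·4 = 26.7; r = 28.2 − 26.7 = 1.5
x=5: ŷ = 9.5 + 4.3·5 = 31; r = 29.5 − 31 = -1.5
x=6: ŷ = 9.5 + 4.3·6 = 35.3; r = 33.3 − 35.3 = -2
x=7: ŷ = 9.5 + 4.3·7 = 39.6; r = 41.6 − 39.6 = 2
x=8: ŷ = 9.5 + 4.3·8 = 43.9; r = 41.9 − 43.9 = -2
x=9: ŷ = 9.5 + 4.3·9 = 48.2; r = 50.2 − 48.2 = 2
x=10: ŷ = 9.5 + 4.3·10 = 52.5; r = 55 − 52.5 = 2.5
x=11: ŷ = 9.5 + 4.3·11 = 56.8; r = 54.3 − 56.8 = -2.5
|r| > 2.25: x=10 (|r|=2.5), x=11 (|r|=2.5) → 2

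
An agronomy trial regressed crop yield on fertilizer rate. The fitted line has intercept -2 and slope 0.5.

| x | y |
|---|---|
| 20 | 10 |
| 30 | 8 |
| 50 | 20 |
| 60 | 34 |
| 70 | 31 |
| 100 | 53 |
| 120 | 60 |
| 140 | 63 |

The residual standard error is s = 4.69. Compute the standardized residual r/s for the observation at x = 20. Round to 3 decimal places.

0.426

ŷ = -2 + 0.5·20 = 8
r = 10 − 8 = 2
r/s = 2 / 4.69 = 0.426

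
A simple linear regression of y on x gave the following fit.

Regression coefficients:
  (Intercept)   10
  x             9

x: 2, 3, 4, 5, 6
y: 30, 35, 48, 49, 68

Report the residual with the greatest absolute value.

x=2: ŷ = 10 + 9·2 = 28; r = 30 − 28 = 2
x=3: ŷ = 10 + 9·3 = 37; r = 35 − 37 = -2
x=4: ŷ = 10 + 9·4 = 46; r = 48 − 46 = 2
x=5: ŷ = 10 + 9·5 = 55; r = 49 − 55 = -6
x=6: ŷ = 10 + 9·6 = 64; r = 68 − 64 = 4
Largest |r| is 6 at x = 5, residual -6.

r = -6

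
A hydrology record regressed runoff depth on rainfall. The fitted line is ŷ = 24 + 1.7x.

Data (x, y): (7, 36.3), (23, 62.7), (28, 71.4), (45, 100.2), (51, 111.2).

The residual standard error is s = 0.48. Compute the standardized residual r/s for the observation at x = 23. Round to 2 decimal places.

ŷ = 24 + 1.7·23 = 63.1
r = 62.7 − 63.1 = -0.4
r/s = -0.4 / 0.48 = -0.83

-0.83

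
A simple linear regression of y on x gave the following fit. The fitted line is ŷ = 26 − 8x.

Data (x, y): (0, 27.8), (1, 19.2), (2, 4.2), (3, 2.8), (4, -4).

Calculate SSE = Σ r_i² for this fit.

x=0: ŷ = 26 − 8·0 = 26; r = 27.8 − 26 = 1.8
x=1: ŷ = 26 − 8·1 = 18; r = 19.2 − 18 = 1.2
x=2: ŷ = 26 − 8·2 = 10; r = 4.2 − 10 = -5.8
x=3: ŷ = 26 − 8·3 = 2; r = 2.8 − 2 = 0.8
x=4: ŷ = 26 − 8·4 = -6; r = -4 − (-6) = 2
SSE = 3.24 + 1.44 + 33.64 + 0.64 + 4 = 42.96

SSE = 42.96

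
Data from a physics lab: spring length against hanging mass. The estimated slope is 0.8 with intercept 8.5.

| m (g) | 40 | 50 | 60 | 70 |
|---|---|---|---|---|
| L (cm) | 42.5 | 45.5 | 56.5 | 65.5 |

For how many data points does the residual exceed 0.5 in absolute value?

3

m=40: L̂ = 8.5 + 0.8·40 = 40.5; e = 42.5 − 40.5 = 2
m=50: L̂ = 8.5 + 0.8·50 = 48.5; e = 45.5 − 48.5 = -3
m=60: L̂ = 8.5 + 0.8·60 = 56.5; e = 56.5 − 56.5 = 0
m=70: L̂ = 8.5 + 0.8·70 = 64.5; e = 65.5 − 64.5 = 1
|e| > 0.5: m=40 (|e|=2), m=50 (|e|=3), m=70 (|e|=1) → 3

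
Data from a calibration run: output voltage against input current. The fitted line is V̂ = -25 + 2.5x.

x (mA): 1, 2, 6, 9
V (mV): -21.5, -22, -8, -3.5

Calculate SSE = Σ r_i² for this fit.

x=1: V̂ = -25 + 2.5·1 = -22.5; r = -21.5 − (-22.5) = 1
x=2: V̂ = -25 + 2.5·2 = -20; r = -22 − (-20) = -2
x=6: V̂ = -25 + 2.5·6 = -10; r = -8 − (-10) = 2
x=9: V̂ = -25 + 2.5·9 = -2.5; r = -3.5 − (-2.5) = -1
SSE = 1 + 4 + 4 + 1 = 10

SSE = 10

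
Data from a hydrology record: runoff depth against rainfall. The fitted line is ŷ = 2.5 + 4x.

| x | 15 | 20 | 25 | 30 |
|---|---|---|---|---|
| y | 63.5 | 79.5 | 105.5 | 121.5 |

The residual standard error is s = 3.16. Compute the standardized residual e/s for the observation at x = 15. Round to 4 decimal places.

0.3165

ŷ = 2.5 + 4·15 = 62.5
e = 63.5 − 62.5 = 1
e/s = 1 / 3.16 = 0.3165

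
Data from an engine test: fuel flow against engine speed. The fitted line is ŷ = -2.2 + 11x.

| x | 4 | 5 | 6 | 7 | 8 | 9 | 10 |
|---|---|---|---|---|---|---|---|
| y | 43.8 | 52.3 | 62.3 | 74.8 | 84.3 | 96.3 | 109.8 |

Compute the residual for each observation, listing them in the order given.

2, -0.5, -1.5, 0, -1.5, -0.5, 2

x=4: ŷ = -2.2 + 11·4 = 41.8; r = 43.8 − 41.8 = 2
x=5: ŷ = -2.2 + 11·5 = 52.8; r = 52.3 − 52.8 = -0.5
x=6: ŷ = -2.2 + 11·6 = 63.8; r = 62.3 − 63.8 = -1.5
x=7: ŷ = -2.2 + 11·7 = 74.8; r = 74.8 − 74.8 = 0
x=8: ŷ = -2.2 + 11·8 = 85.8; r = 84.3 − 85.8 = -1.5
x=9: ŷ = -2.2 + 11·9 = 96.8; r = 96.3 − 96.8 = -0.5
x=10: ŷ = -2.2 + 11·10 = 107.8; r = 109.8 − 107.8 = 2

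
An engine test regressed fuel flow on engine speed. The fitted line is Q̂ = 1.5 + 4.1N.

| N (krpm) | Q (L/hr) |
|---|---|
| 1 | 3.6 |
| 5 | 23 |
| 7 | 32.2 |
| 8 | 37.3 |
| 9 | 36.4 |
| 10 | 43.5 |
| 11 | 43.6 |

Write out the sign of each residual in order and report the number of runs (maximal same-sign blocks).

N=1: Q̂ = 1.5 + 4.1·1 = 5.6; e = 3.6 − 5.6 = -2
N=5: Q̂ = 1.5 + 4.1·5 = 22; e = 23 − 22 = 1
N=7: Q̂ = 1.5 + 4.1·7 = 30.2; e = 32.2 − 30.2 = 2
N=8: Q̂ = 1.5 + 4.1·8 = 34.3; e = 37.3 − 34.3 = 3
N=9: Q̂ = 1.5 + 4.1·9 = 38.4; e = 36.4 − 38.4 = -2
N=10: Q̂ = 1.5 + 4.1·10 = 42.5; e = 43.5 − 42.5 = 1
N=11: Q̂ = 1.5 + 4.1·11 = 46.6; e = 43.6 − 46.6 = -3
Signs: − + + + − + −
Runs: −×1, +×3, −×1, +×1, −×1 → 5

5 runs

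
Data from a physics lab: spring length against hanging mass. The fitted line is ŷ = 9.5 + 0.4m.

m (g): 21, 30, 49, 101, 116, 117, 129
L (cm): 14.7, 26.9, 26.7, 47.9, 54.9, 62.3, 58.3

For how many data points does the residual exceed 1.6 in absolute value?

m=21: ŷ = 9.5 + 0.4·21 = 17.9; e = 14.7 − 17.9 = -3.2
m=30: ŷ = 9.5 + 0.4·30 = 21.5; e = 26.9 − 21.5 = 5.4
m=49: ŷ = 9.5 + 0.4·49 = 29.1; e = 26.7 − 29.1 = -2.4
m=101: ŷ = 9.5 + 0.4·101 = 49.9; e = 47.9 − 49.9 = -2
m=116: ŷ = 9.5 + 0.4·116 = 55.9; e = 54.9 − 55.9 = -1
m=117: ŷ = 9.5 + 0.4·117 = 56.3; e = 62.3 − 56.3 = 6
m=129: ŷ = 9.5 + 0.4·129 = 61.1; e = 58.3 − 61.1 = -2.8
|e| > 1.6: m=21 (|e|=3.2), m=30 (|e|=5.4), m=49 (|e|=2.4), m=101 (|e|=2), m=117 (|e|=6), m=129 (|e|=2.8) → 6

6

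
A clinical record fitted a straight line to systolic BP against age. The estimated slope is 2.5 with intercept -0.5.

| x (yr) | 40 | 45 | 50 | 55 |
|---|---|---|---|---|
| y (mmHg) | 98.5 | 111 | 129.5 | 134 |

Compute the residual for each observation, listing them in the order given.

-1, -1, 5, -3

x=40: ŷ = -0.5 + 2.5·40 = 99.5; r = 98.5 − 99.5 = -1
x=45: ŷ = -0.5 + 2.5·45 = 112; r = 111 − 112 = -1
x=50: ŷ = -0.5 + 2.5·50 = 124.5; r = 129.5 − 124.5 = 5
x=55: ŷ = -0.5 + 2.5·55 = 137; r = 134 − 137 = -3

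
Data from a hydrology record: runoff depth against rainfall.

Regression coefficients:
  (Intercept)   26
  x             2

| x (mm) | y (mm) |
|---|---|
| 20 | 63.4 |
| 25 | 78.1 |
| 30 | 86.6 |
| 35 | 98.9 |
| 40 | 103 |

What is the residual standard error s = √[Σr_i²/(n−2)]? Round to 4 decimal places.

x=20: ŷ = 26 + 2·20 = 66; r = 63.4 − 66 = -2.6
x=25: ŷ = 26 + 2·25 = 76; r = 78.1 − 76 = 2.1
x=30: ŷ = 26 + 2·30 = 86; r = 86.6 − 86 = 0.6
x=35: ŷ = 26 + 2·35 = 96; r = 98.9 − 96 = 2.9
x=40: ŷ = 26 + 2·40 = 106; r = 103 − 106 = -3
SSE = 6.76 + 4.41 + 0.36 + 8.41 + 9 = 28.94
s = √(28.94/3) = √9.64667 ≈ 3.1059

s = 3.1059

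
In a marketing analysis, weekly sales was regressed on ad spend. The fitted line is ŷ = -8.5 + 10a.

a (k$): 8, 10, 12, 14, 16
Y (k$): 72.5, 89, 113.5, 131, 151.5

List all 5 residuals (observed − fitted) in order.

a=8: ŷ = -8.5 + 10·8 = 71.5; e = 72.5 − 71.5 = 1
a=10: ŷ = -8.5 + 10·10 = 91.5; e = 89 − 91.5 = -2.5
a=12: ŷ = -8.5 + 10·12 = 111.5; e = 113.5 − 111.5 = 2
a=14: ŷ = -8.5 + 10·14 = 131.5; e = 131 − 131.5 = -0.5
a=16: ŷ = -8.5 + 10·16 = 151.5; e = 151.5 − 151.5 = 0

1, -2.5, 2, -0.5, 0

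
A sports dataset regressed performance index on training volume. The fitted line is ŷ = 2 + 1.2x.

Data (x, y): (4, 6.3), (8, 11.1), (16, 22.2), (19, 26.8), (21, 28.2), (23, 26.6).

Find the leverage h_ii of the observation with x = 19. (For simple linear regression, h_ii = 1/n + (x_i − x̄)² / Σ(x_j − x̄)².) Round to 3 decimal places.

h = 0.218

x̄ = (4 + 8 + 16 + 19 + 21 + 23)/6 = 15.1667
Σ(x − x̄)² = 124.694 + 51.3611 + 0.694444 + 14.6944 + 34.0278 + 61.3611 = 286.833
h = 1/6 + (3.83333)²/286.833 = 0.166667 + 0.0512299 = 0.218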